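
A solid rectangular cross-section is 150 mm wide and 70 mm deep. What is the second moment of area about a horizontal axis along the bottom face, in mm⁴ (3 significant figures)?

I_base ≈ 1.72 × 10⁷ mm⁴

The section: 150 × 70, A = 10 500 mm², y = 35 mm, Ī = 4 287 500 mm⁴.
Transfer it to a horizontal axis along the bottom face using Ī + A·d² with d = y − 0:
  the section: d = 35 mm → contributes +17 150 000 mm⁴
Total I = 17 150 000 mm⁴.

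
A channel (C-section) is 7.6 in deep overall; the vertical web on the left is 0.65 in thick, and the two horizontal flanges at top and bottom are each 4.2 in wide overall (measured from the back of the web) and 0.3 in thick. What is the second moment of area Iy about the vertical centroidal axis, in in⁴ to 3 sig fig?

Iy ≈ 8.97 in⁴

Split into non-overlapping primitives; take the origin at the lower-left of the bounding box.
Web: 0.65 × 7.6, A = 4.94 in², x = 0.325 in, Ī = 0.17393 in⁴.
Top flange (beyond web): 3.55 × 0.3, A = 1.065 in², x = 2.425 in, Ī = 1.1185 in⁴.
Bottom flange (beyond web): 3.55 × 0.3, A = 1.065 in², x = 2.425 in, Ī = 1.1185 in⁴.
Centroid: x̄ = ΣA·x / ΣA = 0.95767 in.
Transfer each piece to the vertical centroidal axis using Ī + A·d² with d = x − 0.95767:
  web: d = -0.63267 in → contributes +2.1513 in⁴
  top flange (beyond web): d = 1.4673 in → contributes +3.4115 in⁴
  bottom flange (beyond web): d = 1.4673 in → contributes +3.4115 in⁴
Total I = 8.9742 in⁴.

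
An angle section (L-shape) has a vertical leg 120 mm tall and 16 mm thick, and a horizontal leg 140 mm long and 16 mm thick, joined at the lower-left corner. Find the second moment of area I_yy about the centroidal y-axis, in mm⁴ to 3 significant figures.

Split into non-overlapping primitives; take the origin at the lower-left of the bounding box.
Vertical leg: 16 × 120, A = 1 920 mm², x = 8 mm, Ī = 40 960 mm⁴.
Horizontal leg (remainder): 124 × 16, A = 1 984 mm², x = 78 mm, Ī = 2 542 165 mm⁴.
Centroid: x̄ = ΣA·x / ΣA = 43.574 mm.
Transfer each piece to the centroidal y-axis using Ī + A·d² with d = x − 43.574:
  vertical leg: d = -35.574 mm → contributes +2 470 707 mm⁴
  horizontal leg (remainder): d = 34.426 mm → contributes +4 893 533 mm⁴
Total I = 7 364 240 mm⁴.

I_yy ≈ 7.36 × 10⁶ mm⁴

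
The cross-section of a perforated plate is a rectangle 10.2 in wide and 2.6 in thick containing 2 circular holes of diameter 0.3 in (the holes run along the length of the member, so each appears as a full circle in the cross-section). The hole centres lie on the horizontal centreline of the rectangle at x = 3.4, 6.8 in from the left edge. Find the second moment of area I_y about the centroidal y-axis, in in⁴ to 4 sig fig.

I_y ≈ 229.5 in⁴

Split into non-overlapping primitives; take the origin at the lower-left of the bounding box.
Plate: 10.2 × 2.6, A = 26.52 in², x = 5.1 in, Ī = 229.928 in⁴.
Hole 1 (subtracted): ⌀0.3, A = 0.0706858 in², x = 3.4 in, Ī = 0.000397608 in⁴.
Hole 2 (subtracted): ⌀0.3, A = 0.0706858 in², x = 6.8 in, Ī = 0.000397608 in⁴.
By symmetry the centroid is at mid-width, x̄ = 5.1 in.
Transfer each piece to the centroidal y-axis using Ī + A·d² with d = x − 5.1:
  plate: d = 0 in → contributes +229.928 in⁴
  hole 1: d = -1.7 in → contributes −0.20468 in⁴
  hole 2: d = 1.7 in → contributes −0.20468 in⁴
Total I = 229.519 in⁴.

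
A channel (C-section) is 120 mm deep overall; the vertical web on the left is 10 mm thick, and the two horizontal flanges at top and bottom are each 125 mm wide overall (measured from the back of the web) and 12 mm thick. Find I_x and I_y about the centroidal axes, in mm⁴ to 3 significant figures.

I_x ≈ 9.52 × 10⁶ mm⁴, I_y ≈ 6.32 × 10⁶ mm⁴

Treat the section as a set of non-overlapping primitives; coordinates are from the bounding-box lower-left.
Web: 10 × 120, A = 1 200 mm², y = 60 mm, Ī = 1 440 000 mm⁴.
Top flange (beyond web): 115 × 12, A = 1 380 mm², y = 114 mm, Ī = 16 560 mm⁴.
Bottom flange (beyond web): 115 × 12, A = 1 380 mm², y = 6 mm, Ī = 16 560 mm⁴.
By symmetry the centroid is at mid-height, ȳ = 60 mm.
Transfer each piece to the centroidal x-axis using Ī + A·d² with d = y − 60:
  web: d = 0 mm → contributes +1 440 000 mm⁴
  top flange (beyond web): d = 54 mm → contributes +4 040 640 mm⁴
  bottom flange (beyond web): d = -54 mm → contributes +4 040 640 mm⁴
Total I = 9 521 280 mm⁴.
For the y-axis: x̄ = 48.561 mm.
Repeating about the centroidal y-axis gives I_y = 6 318 795 mm⁴.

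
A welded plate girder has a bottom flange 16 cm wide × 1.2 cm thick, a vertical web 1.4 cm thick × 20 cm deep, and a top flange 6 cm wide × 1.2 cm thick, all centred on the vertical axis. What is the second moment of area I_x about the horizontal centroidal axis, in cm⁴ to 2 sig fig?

I_x ≈ 3600 cm⁴

Break the section into simple shapes (no overlaps), measuring from the bottom-left corner of the bounding box.
Bottom plate: 16 × 1.2, A = 19.2 cm², y = 0.6 cm, Ī = 2.304 cm⁴.
Web plate: 1.4 × 20, A = 28 cm², y = 11.2 cm, Ī = 933.3 cm⁴.
Top plate: 6 × 1.2, A = 7.2 cm², y = 21.8 cm, Ī = 0.864 cm⁴.
Centroid: ȳ = ΣA·y / ΣA = 8.862 cm.
Transfer each piece to the horizontal centroidal axis using Ī + A·d² with d = y − 8.862:
  bottom plate: d = -8.262 cm → contributes +1 313 cm⁴
  web plate: d = 2.338 cm → contributes +1 086 cm⁴
  top plate: d = 12.94 cm → contributes +1 206 cm⁴
Total I = 3 605 cm⁴.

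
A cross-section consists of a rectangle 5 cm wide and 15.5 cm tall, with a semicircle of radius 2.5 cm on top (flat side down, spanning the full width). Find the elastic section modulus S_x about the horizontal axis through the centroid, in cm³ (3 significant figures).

S_x ≈ 241 cm³

Split into non-overlapping primitives; take the origin at the lower-left of the bounding box.
Rectangular body: 5 × 15.5, A = 77.5 cm², y = 7.75 cm, Ī = 1551.6 cm⁴.
Semicircular cap: semicircle r = 2.5, A = 9.8175 cm², y = 16.561 cm, Ī = 4.2874 cm⁴.
Centroid: ȳ = ΣA·y / ΣA = 8.7407 cm.
Transfer each piece to the horizontal axis through the centroid using Ī + A·d² with d = y − 8.7407:
  rectangular body: d = -0.99066 cm → contributes +1627.7 cm⁴
  semicircular cap: d = 7.8204 cm → contributes +604.71 cm⁴
Total I = 2232.4 cm⁴.
Extreme fibre distance c = 9.2593 cm; S = I/c = 241.1 cm³.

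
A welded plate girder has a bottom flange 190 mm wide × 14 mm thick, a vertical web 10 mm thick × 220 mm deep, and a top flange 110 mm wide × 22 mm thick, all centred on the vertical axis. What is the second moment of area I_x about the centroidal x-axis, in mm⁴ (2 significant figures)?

I_x ≈ 8.1 × 10⁷ mm⁴

Split into non-overlapping primitives; take the origin at the lower-left of the bounding box.
Bottom plate: 190 × 14, A = 2 660 mm², y = 7 mm, Ī = 43 447 mm⁴.
Web plate: 10 × 220, A = 2 200 mm², y = 124 mm, Ī = 8 873 333 mm⁴.
Top plate: 110 × 22, A = 2 420 mm², y = 245 mm, Ī = 97 607 mm⁴.
Centroid: ȳ = ΣA·y / ΣA = 121.5 mm.
Transfer each piece to the centroidal x-axis using Ī + A·d² with d = y − 121.5:
  bottom plate: d = -114.5 mm → contributes +34 899 979 mm⁴
  web plate: d = 2.527 mm → contributes +8 887 387 mm⁴
  top plate: d = 123.5 mm → contributes +37 024 475 mm⁴
Total I = 80 811 841 mm⁴.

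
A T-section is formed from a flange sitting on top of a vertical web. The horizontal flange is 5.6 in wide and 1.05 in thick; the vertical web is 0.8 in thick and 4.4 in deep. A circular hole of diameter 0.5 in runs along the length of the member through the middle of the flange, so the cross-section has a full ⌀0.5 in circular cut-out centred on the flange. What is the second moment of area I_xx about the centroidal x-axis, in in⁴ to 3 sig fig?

I_xx ≈ 22.4 in⁴

Split into non-overlapping primitives; take the origin at the lower-left of the bounding box.
Flange: 5.6 × 1.05, A = 5.88 in², y = 4.925 in, Ī = 0.54023 in⁴.
Web: 0.8 × 4.4, A = 3.52 in², y = 2.2 in, Ī = 5.6789 in⁴.
Hole (subtracted): ⌀0.5, A = 0.19635 in², y = 4.925 in, Ī = 0.003068 in⁴.
Centroid: ȳ = ΣA·y / ΣA = 3.8828 in.
Transfer each piece to the centroidal x-axis using Ī + A·d² with d = y − 3.8828:
  flange: d = 1.0422 in → contributes +6.9269 in⁴
  web: d = -1.6828 in → contributes +15.647 in⁴
  hole: d = 1.0422 in → contributes −0.21634 in⁴
Total I = 22.358 in⁴.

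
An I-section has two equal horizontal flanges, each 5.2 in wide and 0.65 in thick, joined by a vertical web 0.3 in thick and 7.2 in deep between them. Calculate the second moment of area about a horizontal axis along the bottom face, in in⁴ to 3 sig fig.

I_base ≈ 275 in⁴

Split into non-overlapping primitives; take the origin at the lower-left of the bounding box.
Bottom flange: 5.2 × 0.65, A = 3.38 in², y = 0.325 in, Ī = 0.119 in⁴.
Web: 0.3 × 7.2, A = 2.16 in², y = 4.25 in, Ī = 9.3312 in⁴.
Top flange: 5.2 × 0.65, A = 3.38 in², y = 8.175 in, Ī = 0.119 in⁴.
Transfer each piece to the bottom edge using Ī + A·d² with d = y − 0:
  bottom flange: d = 0.325 in → contributes +0.47602 in⁴
  web: d = 4.25 in → contributes +48.346 in⁴
  top flange: d = 8.175 in → contributes +226.01 in⁴
Total I = 274.83 in⁴.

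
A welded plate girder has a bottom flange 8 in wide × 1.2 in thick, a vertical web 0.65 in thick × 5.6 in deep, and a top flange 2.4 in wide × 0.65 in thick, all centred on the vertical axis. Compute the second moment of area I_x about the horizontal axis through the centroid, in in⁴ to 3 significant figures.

I_x ≈ 84.8 in⁴

Break the section into simple shapes (no overlaps), measuring from the bottom-left corner of the bounding box.
Bottom plate: 8 × 1.2, A = 9.6 in², y = 0.6 in, Ī = 1.152 in⁴.
Web plate: 0.65 × 5.6, A = 3.64 in², y = 4 in, Ī = 9.5125 in⁴.
Top plate: 2.4 × 0.65, A = 1.56 in², y = 7.125 in, Ī = 0.054925 in⁴.
Centroid: ȳ = ΣA·y / ΣA = 2.124 in.
Transfer each piece to the horizontal axis through the centroid using Ī + A·d² with d = y − 2.124:
  bottom plate: d = -1.524 in → contributes +23.448 in⁴
  web plate: d = 1.876 in → contributes +22.323 in⁴
  top plate: d = 5.001 in → contributes +39.071 in⁴
Total I = 84.842 in⁴.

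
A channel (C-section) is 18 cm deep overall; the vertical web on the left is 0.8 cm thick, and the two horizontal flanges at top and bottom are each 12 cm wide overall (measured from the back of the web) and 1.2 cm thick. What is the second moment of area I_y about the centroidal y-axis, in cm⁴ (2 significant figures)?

Treat the section as a set of non-overlapping primitives; coordinates are from the bounding-box lower-left.
Web: 0.8 × 18, A = 14.4 cm², x = 0.4 cm, Ī = 0.768 cm⁴.
Top flange (beyond web): 11.2 × 1.2, A = 13.44 cm², x = 6.4 cm, Ī = 140.5 cm⁴.
Bottom flange (beyond web): 11.2 × 1.2, A = 13.44 cm², x = 6.4 cm, Ī = 140.5 cm⁴.
Centroid: x̄ = ΣA·x / ΣA = 4.307 cm.
Transfer each piece to the centroidal y-axis using Ī + A·d² with d = x − 4.307:
  web: d = -3.907 cm → contributes +220.6 cm⁴
  top flange (beyond web): d = 2.093 cm → contributes +199.4 cm⁴
  bottom flange (beyond web): d = 2.093 cm → contributes +199.4 cm⁴
Total I = 619.3 cm⁴.

I_y ≈ 620 cm⁴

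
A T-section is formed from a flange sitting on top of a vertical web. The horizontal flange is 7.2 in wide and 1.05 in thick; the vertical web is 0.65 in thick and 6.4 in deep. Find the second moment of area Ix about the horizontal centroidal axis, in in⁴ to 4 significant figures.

Treat the section as a set of non-overlapping primitives; coordinates are from the bounding-box lower-left.
Flange: 7.2 × 1.05, A = 7.56 in², y = 6.925 in, Ī = 0.694575 in⁴.
Web: 0.65 × 6.4, A = 4.16 in², y = 3.2 in, Ī = 14.1995 in⁴.
Centroid: ȳ = ΣA·y / ΣA = 5.60282 in.
Transfer each piece to the horizontal centroidal axis using Ī + A·d² with d = y − 5.60282:
  flange: d = 1.32218 in → contributes +13.9108 in⁴
  web: d = -2.40282 in → contributes +38.2173 in⁴
Total I = 52.1281 in⁴.

Ix ≈ 52.13 in⁴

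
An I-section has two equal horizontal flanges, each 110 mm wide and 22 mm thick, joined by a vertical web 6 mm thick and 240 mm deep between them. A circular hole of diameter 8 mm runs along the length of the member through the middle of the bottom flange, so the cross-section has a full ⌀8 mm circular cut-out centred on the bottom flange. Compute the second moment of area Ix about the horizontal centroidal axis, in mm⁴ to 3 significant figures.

Decompose the section into non-overlapping parts with the origin at the bottom-left of its bounding rectangle.
Bottom flange: 110 × 22, A = 2 420 mm², y = 11 mm, Ī = 97 607 mm⁴.
Web: 6 × 240, A = 1 440 mm², y = 142 mm, Ī = 6 912 000 mm⁴.
Top flange: 110 × 22, A = 2 420 mm², y = 273 mm, Ī = 97 607 mm⁴.
Hole (subtracted): ⌀8, A = 50.265 mm², y = 11 mm, Ī = 201.06 mm⁴.
Centroid: ȳ = ΣA·y / ΣA = 143.06 mm.
Transfer each piece to the horizontal centroidal axis using Ī + A·d² with d = y − 143.06:
  bottom flange: d = -132.06 mm → contributes +42 300 105 mm⁴
  web: d = -1.057 mm → contributes +6 913 609 mm⁴
  top flange: d = 129.94 mm → contributes +40 959 755 mm⁴
  hole: d = -132.06 mm → contributes −876 783 mm⁴
Total I = 89 296 686 mm⁴.

Ix ≈ 8.93 × 10⁷ mm⁴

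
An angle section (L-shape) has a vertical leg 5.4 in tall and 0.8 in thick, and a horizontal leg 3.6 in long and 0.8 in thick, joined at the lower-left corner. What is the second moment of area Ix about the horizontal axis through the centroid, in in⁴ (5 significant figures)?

Decompose the section into non-overlapping parts with the origin at the bottom-left of its bounding rectangle.
Vertical leg: 0.8 × 5.4, A = 4.32 in², y = 2.7 in, Ī = 10.4976 in⁴.
Horizontal leg (remainder): 2.8 × 0.8, A = 2.24 in², y = 0.4 in, Ī = 0.1194667 in⁴.
Centroid: ȳ = ΣA·y / ΣA = 1.914634 in.
Transfer each piece to the horizontal axis through the centroid using Ī + A·d² with d = y − 1.914634:
  vertical leg: d = 0.7853659 in → contributes +13.16217 in⁴
  horizontal leg (remainder): d = -1.514634 in → contributes +5.258288 in⁴
Total I = 18.42046 in⁴.

Ix ≈ 18.420 in⁴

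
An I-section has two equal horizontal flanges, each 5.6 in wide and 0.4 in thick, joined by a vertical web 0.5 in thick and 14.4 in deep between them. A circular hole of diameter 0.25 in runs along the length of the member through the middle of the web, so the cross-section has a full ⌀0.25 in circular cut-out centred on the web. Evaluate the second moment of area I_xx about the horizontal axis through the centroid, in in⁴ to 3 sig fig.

Decompose the section into non-overlapping parts with the origin at the bottom-left of its bounding rectangle.
Bottom flange: 5.6 × 0.4, A = 2.24 in², y = 0.2 in, Ī = 0.029867 in⁴.
Web: 0.5 × 14.4, A = 7.2 in², y = 7.6 in, Ī = 124.42 in⁴.
Top flange: 5.6 × 0.4, A = 2.24 in², y = 15 in, Ī = 0.029867 in⁴.
Hole (subtracted): ⌀0.25, A = 0.049087 in², y = 7.6 in, Ī = 0.00019175 in⁴.
By symmetry the centroid is at mid-height, ȳ = 7.6 in.
Transfer each piece to the horizontal axis through the centroid using Ī + A·d² with d = y − 7.6:
  bottom flange: d = -7.4 in → contributes +122.69 in⁴
  web: d = 0 in → contributes +124.42 in⁴
  top flange: d = 7.4 in → contributes +122.69 in⁴
  hole: d = 0 in → contributes −0.00019175 in⁴
Total I = 369.8 in⁴.

I_xx ≈ 370 in⁴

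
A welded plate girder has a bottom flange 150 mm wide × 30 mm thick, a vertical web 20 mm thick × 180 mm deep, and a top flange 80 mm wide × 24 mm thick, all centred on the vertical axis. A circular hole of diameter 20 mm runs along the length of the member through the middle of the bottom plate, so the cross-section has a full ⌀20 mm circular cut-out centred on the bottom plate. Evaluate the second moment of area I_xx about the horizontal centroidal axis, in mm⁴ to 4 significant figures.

I_xx ≈ 7.015 × 10⁷ mm⁴

Break the section into simple shapes (no overlaps), measuring from the bottom-left corner of the bounding box.
Bottom plate: 150 × 30, A = 4 500 mm², y = 15 mm, Ī = 337 500 mm⁴.
Web plate: 20 × 180, A = 3 600 mm², y = 120 mm, Ī = 9 720 000 mm⁴.
Top plate: 80 × 24, A = 1 920 mm², y = 222 mm, Ī = 92 160 mm⁴.
Hole (subtracted): ⌀20, A = 314.159 mm², y = 15 mm, Ī = 7853.98 mm⁴.
Centroid: ȳ = ΣA·y / ΣA = 94.8942 mm.
Transfer each piece to the horizontal centroidal axis using Ī + A·d² with d = y − 94.8942:
  bottom plate: d = -79.8942 mm → contributes +29 061 346 mm⁴
  web plate: d = 25.1058 mm → contributes +11 989 091 mm⁴
  top plate: d = 127.106 mm → contributes +31 111 477 mm⁴
  hole: d = -79.8942 mm → contributes −2 013 157 mm⁴
Total I = 70 148 758 mm⁴.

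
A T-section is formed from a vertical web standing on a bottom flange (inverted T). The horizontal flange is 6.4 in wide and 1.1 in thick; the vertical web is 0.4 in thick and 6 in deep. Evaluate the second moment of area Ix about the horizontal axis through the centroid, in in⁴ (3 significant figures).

Ix ≈ 30.5 in⁴

Break the section into simple shapes (no overlaps), measuring from the bottom-left corner of the bounding box.
Flange: 6.4 × 1.1, A = 7.04 in², y = 0.55 in, Ī = 0.70987 in⁴.
Web: 0.4 × 6, A = 2.4 in², y = 4.1 in, Ī = 7.2 in⁴.
Centroid: ȳ = ΣA·y / ΣA = 1.4525 in.
Transfer each piece to the horizontal axis through the centroid using Ī + A·d² with d = y − 1.4525:
  flange: d = -0.90254 in → contributes +6.4445 in⁴
  web: d = 2.6475 in → contributes +24.022 in⁴
Total I = 30.466 in⁴.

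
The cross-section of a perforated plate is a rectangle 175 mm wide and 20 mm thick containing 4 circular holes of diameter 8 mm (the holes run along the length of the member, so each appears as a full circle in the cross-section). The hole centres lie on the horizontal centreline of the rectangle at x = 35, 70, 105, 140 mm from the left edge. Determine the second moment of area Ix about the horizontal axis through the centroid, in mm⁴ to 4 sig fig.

Treat the section as a set of non-overlapping primitives; coordinates are from the bounding-box lower-left.
Plate: 175 × 20, A = 3 500 mm², y = 10 mm, Ī = 116 667 mm⁴.
Hole 1 (subtracted): ⌀8, A = 50.2655 mm², y = 10 mm, Ī = 201.062 mm⁴.
Hole 2 (subtracted): ⌀8, A = 50.2655 mm², y = 10 mm, Ī = 201.062 mm⁴.
Hole 3 (subtracted): ⌀8, A = 50.2655 mm², y = 10 mm, Ī = 201.062 mm⁴.
Hole 4 (subtracted): ⌀8, A = 50.2655 mm², y = 10 mm, Ī = 201.062 mm⁴.
By symmetry the centroid is at mid-height, ȳ = 10 mm.
All pieces are centred on the horizontal axis through the centroid, so I = ΣĪ (holes subtracted) = 115 862 mm⁴.

Ix ≈ 1.159 × 10⁵ mm⁴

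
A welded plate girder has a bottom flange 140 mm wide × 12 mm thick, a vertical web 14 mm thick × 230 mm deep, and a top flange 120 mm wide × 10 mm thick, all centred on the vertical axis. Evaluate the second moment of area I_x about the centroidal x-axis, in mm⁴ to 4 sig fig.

I_x ≈ 5.553 × 10⁷ mm⁴

Treat the section as a set of non-overlapping primitives; coordinates are from the bounding-box lower-left.
Bottom plate: 140 × 12, A = 1 680 mm², y = 6 mm, Ī = 20 160 mm⁴.
Web plate: 14 × 230, A = 3 220 mm², y = 127 mm, Ī = 14 194 833 mm⁴.
Top plate: 120 × 10, A = 1 200 mm², y = 247 mm, Ī = 10 000 mm⁴.
Centroid: ȳ = ΣA·y / ΣA = 117.282 mm.
Transfer each piece to the centroidal x-axis using Ī + A·d² with d = y − 117.282:
  bottom plate: d = -111.282 mm → contributes +20 824 736 mm⁴
  web plate: d = 9.71803 mm → contributes +14 498 931 mm⁴
  top plate: d = 129.718 mm → contributes +20 202 122 mm⁴
Total I = 55 525 788 mm⁴.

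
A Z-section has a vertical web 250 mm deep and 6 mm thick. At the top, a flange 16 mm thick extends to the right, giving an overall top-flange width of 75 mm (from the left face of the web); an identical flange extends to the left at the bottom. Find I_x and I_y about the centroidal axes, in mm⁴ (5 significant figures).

I_x ≈ 3.8085 × 10⁷ mm⁴, I_y ≈ 3.9855 × 10⁶ mm⁴

Decompose the section into non-overlapping parts with the origin at the bottom-left of its bounding rectangle.
Web: 6 × 250, A = 1 500 mm², y = 125 mm, Ī = 7 812 500 mm⁴.
Top flange (beyond web): 69 × 16, A = 1 104 mm², y = 242 mm, Ī = 23 552 mm⁴.
Bottom flange (beyond web): 69 × 16, A = 1 104 mm², y = 8 mm, Ī = 23 552 mm⁴.
Centroid: ȳ = ΣA·y / ΣA = 125 mm.
Transfer each piece to the centroidal x-axis using Ī + A·d² with d = y − 125:
  web: d = 0 mm → contributes +7 812 500 mm⁴
  top flange (beyond web): d = 117 mm → contributes +15 136 208 mm⁴
  bottom flange (beyond web): d = -117 mm → contributes +15 136 208 mm⁴
Total I = 38 084 916 mm⁴.
For the y-axis: x̄ = 72 mm.
Repeating about the centroidal y-axis gives I_y = 3 985 524 mm⁴.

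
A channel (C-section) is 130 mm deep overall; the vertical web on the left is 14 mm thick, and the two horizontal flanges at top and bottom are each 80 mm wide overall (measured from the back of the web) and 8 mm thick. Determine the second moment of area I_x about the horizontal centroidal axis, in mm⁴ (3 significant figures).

Treat the section as a set of non-overlapping primitives; coordinates are from the bounding-box lower-left.
Web: 14 × 130, A = 1 820 mm², y = 65 mm, Ī = 2 563 167 mm⁴.
Top flange (beyond web): 66 × 8, A = 528 mm², y = 126 mm, Ī = 2 816 mm⁴.
Bottom flange (beyond web): 66 × 8, A = 528 mm², y = 4 mm, Ī = 2 816 mm⁴.
By symmetry the centroid is at mid-height, ȳ = 65 mm.
Transfer each piece to the horizontal centroidal axis using Ī + A·d² with d = y − 65:
  web: d = 0 mm → contributes +2 563 167 mm⁴
  top flange (beyond web): d = 61 mm → contributes +1 967 504 mm⁴
  bottom flange (beyond web): d = -61 mm → contributes +1 967 504 mm⁴
Total I = 6 498 175 mm⁴.

I_x ≈ 6.50 × 10⁶ mm⁴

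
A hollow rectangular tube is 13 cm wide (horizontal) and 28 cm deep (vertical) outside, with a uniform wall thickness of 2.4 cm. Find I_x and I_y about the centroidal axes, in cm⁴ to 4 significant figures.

Treat the section as a set of non-overlapping primitives; coordinates are from the bounding-box lower-left.
Outer rectangle: 13 × 28, A = 364 cm², y = 14 cm, Ī = 23781.3 cm⁴.
Inner void (subtracted): 8.2 × 23.2, A = 190.24 cm², y = 14 cm, Ī = 8532.9 cm⁴.
By symmetry the centroid is at mid-height, ȳ = 14 cm.
All pieces are centred on the centroidal x-axis, so I = ΣĪ (holes subtracted) = 15248.4 cm⁴.
Repeating about the centroidal y-axis gives I_y = 4060.36 cm⁴.

I_x ≈ 1.525 × 10⁴ cm⁴, I_y ≈ 4060 cm⁴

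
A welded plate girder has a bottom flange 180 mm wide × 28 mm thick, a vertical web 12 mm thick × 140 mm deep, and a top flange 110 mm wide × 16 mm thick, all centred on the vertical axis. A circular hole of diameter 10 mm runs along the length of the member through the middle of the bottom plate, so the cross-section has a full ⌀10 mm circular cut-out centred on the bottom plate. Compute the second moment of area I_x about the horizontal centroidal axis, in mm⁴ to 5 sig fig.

I_x ≈ 3.9529 × 10⁷ mm⁴

Break the section into simple shapes (no overlaps), measuring from the bottom-left corner of the bounding box.
Bottom plate: 180 × 28, A = 5 040 mm², y = 14 mm, Ī = 329 280 mm⁴.
Web plate: 12 × 140, A = 1 680 mm², y = 98 mm, Ī = 2 744 000 mm⁴.
Top plate: 110 × 16, A = 1 760 mm², y = 176 mm, Ī = 37546.67 mm⁴.
Hole (subtracted): ⌀10, A = 78.53982 mm², y = 14 mm, Ī = 490.8739 mm⁴.
Centroid: ȳ = ΣA·y / ΣA = 64.73404 mm.
Transfer each piece to the horizontal centroidal axis using Ī + A·d² with d = y − 64.73404:
  bottom plate: d = -50.73404 mm → contributes +13 301 951 mm⁴
  web plate: d = 33.26596 mm → contributes +4 603 129 mm⁴
  top plate: d = 111.266 mm → contributes +21 826 548 mm⁴
  hole: d = -50.73404 mm → contributes −202647.9 mm⁴
Total I = 39 528 979 mm⁴.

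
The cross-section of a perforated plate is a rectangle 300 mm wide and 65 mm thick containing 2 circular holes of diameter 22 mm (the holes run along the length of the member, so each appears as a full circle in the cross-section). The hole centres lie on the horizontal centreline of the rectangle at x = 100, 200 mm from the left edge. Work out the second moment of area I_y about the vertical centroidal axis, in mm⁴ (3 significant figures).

Split into non-overlapping primitives; take the origin at the lower-left of the bounding box.
Plate: 300 × 65, A = 19 500 mm², x = 150 mm, Ī = 146 250 000 mm⁴.
Hole 1 (subtracted): ⌀22, A = 380.13 mm², x = 100 mm, Ī = 11 499 mm⁴.
Hole 2 (subtracted): ⌀22, A = 380.13 mm², x = 200 mm, Ī = 11 499 mm⁴.
By symmetry the centroid is at mid-width, x̄ = 150 mm.
Transfer each piece to the vertical centroidal axis using Ī + A·d² with d = x − 150:
  plate: d = 0 mm → contributes +146 250 000 mm⁴
  hole 1: d = -50 mm → contributes −961 831 mm⁴
  hole 2: d = 50 mm → contributes −961 831 mm⁴
Total I = 144 326 338 mm⁴.

I_y ≈ 1.44 × 10⁸ mm⁴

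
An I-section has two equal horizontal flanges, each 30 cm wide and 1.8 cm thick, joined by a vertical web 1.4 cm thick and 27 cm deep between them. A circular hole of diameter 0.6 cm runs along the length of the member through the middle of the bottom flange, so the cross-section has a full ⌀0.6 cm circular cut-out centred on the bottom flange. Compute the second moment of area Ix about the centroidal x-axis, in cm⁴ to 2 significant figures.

Treat the section as a set of non-overlapping primitives; coordinates are from the bounding-box lower-left.
Bottom flange: 30 × 1.8, A = 54 cm², y = 0.9 cm, Ī = 14.58 cm⁴.
Web: 1.4 × 27, A = 37.8 cm², y = 15.3 cm, Ī = 2 296 cm⁴.
Top flange: 30 × 1.8, A = 54 cm², y = 29.7 cm, Ī = 14.58 cm⁴.
Hole (subtracted): ⌀0.6, A = 0.2827 cm², y = 0.9 cm, Ī = 0.006362 cm⁴.
Centroid: ȳ = ΣA·y / ΣA = 15.33 cm.
Transfer each piece to the centroidal x-axis using Ī + A·d² with d = y − 15.33:
  bottom flange: d = -14.43 cm → contributes +11 256 cm⁴
  web: d = -0.02798 cm → contributes +2 296 cm⁴
  top flange: d = 14.37 cm → contributes +11 169 cm⁴
  hole: d = -14.43 cm → contributes −58.86 cm⁴
Total I = 24 662 cm⁴.

Ix ≈ 2.5 × 10⁴ cm⁴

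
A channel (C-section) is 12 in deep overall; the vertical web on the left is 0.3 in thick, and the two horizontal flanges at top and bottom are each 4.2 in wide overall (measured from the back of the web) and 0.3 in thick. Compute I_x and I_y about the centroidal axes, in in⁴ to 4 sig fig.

I_x ≈ 123.3 in⁴, I_y ≈ 9.247 in⁴

Split into non-overlapping primitives; take the origin at the lower-left of the bounding box.
Web: 0.3 × 12, A = 3.6 in², y = 6 in, Ī = 43.2 in⁴.
Top flange (beyond web): 3.9 × 0.3, A = 1.17 in², y = 11.85 in, Ī = 0.008775 in⁴.
Bottom flange (beyond web): 3.9 × 0.3, A = 1.17 in², y = 0.15 in, Ī = 0.008775 in⁴.
By symmetry the centroid is at mid-height, ȳ = 6 in.
Transfer each piece to the centroidal x-axis using Ī + A·d² with d = y − 6:
  web: d = 0 in → contributes +43.2 in⁴
  top flange (beyond web): d = 5.85 in → contributes +40.0491 in⁴
  bottom flange (beyond web): d = -5.85 in → contributes +40.0491 in⁴
Total I = 123.298 in⁴.
For the y-axis: x̄ = 0.977273 in.
Repeating about the centroidal y-axis gives I_y = 9.24713 in⁴.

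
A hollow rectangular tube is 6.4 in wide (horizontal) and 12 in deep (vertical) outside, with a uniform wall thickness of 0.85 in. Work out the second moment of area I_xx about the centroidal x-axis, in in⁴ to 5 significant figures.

I_xx ≈ 493.62 in⁴

Treat the section as a set of non-overlapping primitives; coordinates are from the bounding-box lower-left.
Outer rectangle: 6.4 × 12, A = 76.8 in², y = 6 in, Ī = 921.6 in⁴.
Inner void (subtracted): 4.7 × 10.3, A = 48.41 in², y = 6 in, Ī = 427.9847 in⁴.
By symmetry the centroid is at mid-height, ȳ = 6 in.
All pieces are centred on the centroidal x-axis, so I = ΣĪ (holes subtracted) = 493.6153 in⁴.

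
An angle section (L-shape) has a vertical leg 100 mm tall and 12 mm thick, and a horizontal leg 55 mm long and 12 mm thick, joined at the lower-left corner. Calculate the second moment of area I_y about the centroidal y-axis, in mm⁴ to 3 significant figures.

Decompose the section into non-overlapping parts with the origin at the bottom-left of its bounding rectangle.
Vertical leg: 12 × 100, A = 1 200 mm², x = 6 mm, Ī = 14 400 mm⁴.
Horizontal leg (remainder): 43 × 12, A = 516 mm², x = 33.5 mm, Ī = 79 507 mm⁴.
Centroid: x̄ = ΣA·x / ΣA = 14.269 mm.
Transfer each piece to the centroidal y-axis using Ī + A·d² with d = x − 14.269:
  vertical leg: d = -8.2692 mm → contributes +96 456 mm⁴
  horizontal leg (remainder): d = 19.231 mm → contributes +270 335 mm⁴
Total I = 366 792 mm⁴.

I_y ≈ 3.67 × 10⁵ mm⁴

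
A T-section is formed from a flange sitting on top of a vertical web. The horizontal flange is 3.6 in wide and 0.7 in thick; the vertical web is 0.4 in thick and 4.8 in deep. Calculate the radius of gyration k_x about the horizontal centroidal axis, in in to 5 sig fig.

Split into non-overlapping primitives; take the origin at the lower-left of the bounding box.
Flange: 3.6 × 0.7, A = 2.52 in², y = 5.15 in, Ī = 0.1029 in⁴.
Web: 0.4 × 4.8, A = 1.92 in², y = 2.4 in, Ī = 3.6864 in⁴.
Centroid: ȳ = ΣA·y / ΣA = 3.960811 in.
Transfer each piece to the horizontal centroidal axis using Ī + A·d² with d = y − 3.960811:
  flange: d = 1.189189 in → contributes +3.666611 in⁴
  web: d = -1.560811 in → contributes +8.36377 in⁴
Total I = 12.03038 in⁴.
Radius of gyration: k = √(I/A) = √(12.03038 / 4.44) = 1.64607 in.

k_x ≈ 1.6461 in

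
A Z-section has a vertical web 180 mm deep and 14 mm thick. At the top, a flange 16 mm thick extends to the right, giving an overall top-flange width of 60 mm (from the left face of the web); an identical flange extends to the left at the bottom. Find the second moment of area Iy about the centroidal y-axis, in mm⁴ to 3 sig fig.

Treat the section as a set of non-overlapping primitives; coordinates are from the bounding-box lower-left.
Web: 14 × 180, A = 2 520 mm², x = 53 mm, Ī = 41 160 mm⁴.
Top flange (beyond web): 46 × 16, A = 736 mm², x = 83 mm, Ī = 129 781 mm⁴.
Bottom flange (beyond web): 46 × 16, A = 736 mm², x = 23 mm, Ī = 129 781 mm⁴.
Centroid: x̄ = ΣA·x / ΣA = 53 mm.
Transfer each piece to the centroidal y-axis using Ī + A·d² with d = x − 53:
  web: d = 0 mm → contributes +41 160 mm⁴
  top flange (beyond web): d = 30 mm → contributes +792 181 mm⁴
  bottom flange (beyond web): d = -30 mm → contributes +792 181 mm⁴
Total I = 1 625 523 mm⁴.

Iy ≈ 1.63 × 10⁶ mm⁴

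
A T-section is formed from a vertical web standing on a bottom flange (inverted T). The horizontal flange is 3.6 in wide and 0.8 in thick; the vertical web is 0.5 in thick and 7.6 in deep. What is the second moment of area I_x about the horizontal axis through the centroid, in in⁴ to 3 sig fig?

Treat the section as a set of non-overlapping primitives; coordinates are from the bounding-box lower-left.
Flange: 3.6 × 0.8, A = 2.88 in², y = 0.4 in, Ī = 0.1536 in⁴.
Web: 0.5 × 7.6, A = 3.8 in², y = 4.6 in, Ī = 18.291 in⁴.
Centroid: ȳ = ΣA·y / ΣA = 2.7892 in.
Transfer each piece to the horizontal axis through the centroid using Ī + A·d² with d = y − 2.7892:
  flange: d = -2.3892 in → contributes +16.594 in⁴
  web: d = 1.8108 in → contributes +30.751 in⁴
Total I = 47.344 in⁴.

I_x ≈ 47.3 in⁴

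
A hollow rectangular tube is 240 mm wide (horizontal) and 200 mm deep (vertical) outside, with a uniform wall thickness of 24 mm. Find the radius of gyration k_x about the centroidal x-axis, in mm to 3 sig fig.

k_x ≈ 74.3 mm

Treat the section as a set of non-overlapping primitives; coordinates are from the bounding-box lower-left.
Outer rectangle: 240 × 200, A = 48 000 mm², y = 100 mm, Ī = 160 000 000 mm⁴.
Inner void (subtracted): 192 × 152, A = 29 184 mm², y = 100 mm, Ī = 56 188 928 mm⁴.
By symmetry the centroid is at mid-height, ȳ = 100 mm.
All pieces are centred on the centroidal x-axis, so I = ΣĪ (holes subtracted) = 103 811 072 mm⁴.
Radius of gyration: k = √(I/A) = √(103 811 072 / 18 816) = 74.278 mm.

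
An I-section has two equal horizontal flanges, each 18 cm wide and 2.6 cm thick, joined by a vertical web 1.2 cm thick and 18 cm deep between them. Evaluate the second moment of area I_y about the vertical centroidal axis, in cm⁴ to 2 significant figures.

I_y ≈ 2500 cm⁴

Split into non-overlapping primitives; take the origin at the lower-left of the bounding box.
Bottom flange: 18 × 2.6, A = 46.8 cm², x = 9 cm, Ī = 1 264 cm⁴.
Web: 1.2 × 18, A = 21.6 cm², x = 9 cm, Ī = 2.592 cm⁴.
Top flange: 18 × 2.6, A = 46.8 cm², x = 9 cm, Ī = 1 264 cm⁴.
By symmetry the centroid is at mid-width, x̄ = 9 cm.
All pieces are centred on the vertical centroidal axis, so I = ΣĪ = 2 530 cm⁴.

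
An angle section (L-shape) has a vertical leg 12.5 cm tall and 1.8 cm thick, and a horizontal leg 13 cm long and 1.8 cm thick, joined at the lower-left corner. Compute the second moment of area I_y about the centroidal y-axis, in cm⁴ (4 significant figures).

I_y ≈ 666.1 cm⁴

Break the section into simple shapes (no overlaps), measuring from the bottom-left corner of the bounding box.
Vertical leg: 1.8 × 12.5, A = 22.5 cm², x = 0.9 cm, Ī = 6.075 cm⁴.
Horizontal leg (remainder): 11.2 × 1.8, A = 20.16 cm², x = 7.4 cm, Ī = 210.739 cm⁴.
Centroid: x̄ = ΣA·x / ΣA = 3.97173 cm.
Transfer each piece to the centroidal y-axis using Ī + A·d² with d = x − 3.97173:
  vertical leg: d = -3.07173 cm → contributes +218.374 cm⁴
  horizontal leg (remainder): d = 3.42827 cm → contributes +447.68 cm⁴
Total I = 666.055 cm⁴.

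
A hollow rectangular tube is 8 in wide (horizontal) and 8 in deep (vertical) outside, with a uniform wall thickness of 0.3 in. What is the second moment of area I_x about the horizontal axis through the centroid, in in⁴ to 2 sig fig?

I_x ≈ 91 in⁴

Break the section into simple shapes (no overlaps), measuring from the bottom-left corner of the bounding box.
Outer rectangle: 8 × 8, A = 64 in², y = 4 in, Ī = 341.3 in⁴.
Inner void (subtracted): 7.4 × 7.4, A = 54.76 in², y = 4 in, Ī = 249.9 in⁴.
By symmetry the centroid is at mid-height, ȳ = 4 in.
All pieces are centred on the horizontal axis through the centroid, so I = ΣĪ (holes subtracted) = 91.45 in⁴.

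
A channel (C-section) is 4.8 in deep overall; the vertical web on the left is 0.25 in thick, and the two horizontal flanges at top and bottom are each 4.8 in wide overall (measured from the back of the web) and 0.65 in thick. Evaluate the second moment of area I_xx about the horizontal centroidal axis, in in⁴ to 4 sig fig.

Break the section into simple shapes (no overlaps), measuring from the bottom-left corner of the bounding box.
Web: 0.25 × 4.8, A = 1.2 in², y = 2.4 in, Ī = 2.304 in⁴.
Top flange (beyond web): 4.55 × 0.65, A = 2.9575 in², y = 4.475 in, Ī = 0.104129 in⁴.
Bottom flange (beyond web): 4.55 × 0.65, A = 2.9575 in², y = 0.325 in, Ī = 0.104129 in⁴.
By symmetry the centroid is at mid-height, ȳ = 2.4 in.
Transfer each piece to the horizontal centroidal axis using Ī + A·d² with d = y − 2.4:
  web: d = 0 in → contributes +2.304 in⁴
  top flange (beyond web): d = 2.075 in → contributes +12.838 in⁴
  bottom flange (beyond web): d = -2.075 in → contributes +12.838 in⁴
Total I = 27.98 in⁴.

I_xx ≈ 27.98 in⁴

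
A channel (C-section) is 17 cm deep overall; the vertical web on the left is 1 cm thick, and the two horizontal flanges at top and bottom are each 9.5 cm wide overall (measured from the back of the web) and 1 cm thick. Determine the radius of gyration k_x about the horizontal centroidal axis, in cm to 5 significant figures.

Treat the section as a set of non-overlapping primitives; coordinates are from the bounding-box lower-left.
Web: 1 × 17, A = 17 cm², y = 8.5 cm, Ī = 409.4167 cm⁴.
Top flange (beyond web): 8.5 × 1, A = 8.5 cm², y = 16.5 cm, Ī = 0.7083333 cm⁴.
Bottom flange (beyond web): 8.5 × 1, A = 8.5 cm², y = 0.5 cm, Ī = 0.7083333 cm⁴.
By symmetry the centroid is at mid-height, ȳ = 8.5 cm.
Transfer each piece to the horizontal centroidal axis using Ī + A·d² with d = y − 8.5:
  web: d = 0 cm → contributes +409.4167 cm⁴
  top flange (beyond web): d = 8 cm → contributes +544.7083 cm⁴
  bottom flange (beyond web): d = -8 cm → contributes +544.7083 cm⁴
Total I = 1498.833 cm⁴.
Radius of gyration: k = √(I/A) = √(1498.833 / 34) = 6.639528 cm.

k_x ≈ 6.6395 cm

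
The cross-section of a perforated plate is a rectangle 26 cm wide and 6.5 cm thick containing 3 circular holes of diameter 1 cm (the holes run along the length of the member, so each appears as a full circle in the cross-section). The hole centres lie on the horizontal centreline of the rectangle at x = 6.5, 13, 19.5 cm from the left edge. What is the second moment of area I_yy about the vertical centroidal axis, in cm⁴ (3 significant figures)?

Break the section into simple shapes (no overlaps), measuring from the bottom-left corner of the bounding box.
Plate: 26 × 6.5, A = 169 cm², x = 13 cm, Ī = 9520.3 cm⁴.
Hole 1 (subtracted): ⌀1, A = 0.7854 cm², x = 6.5 cm, Ī = 0.049087 cm⁴.
Hole 2 (subtracted): ⌀1, A = 0.7854 cm², x = 13 cm, Ī = 0.049087 cm⁴.
Hole 3 (subtracted): ⌀1, A = 0.7854 cm², x = 19.5 cm, Ī = 0.049087 cm⁴.
By symmetry the centroid is at mid-width, x̄ = 13 cm.
Transfer each piece to the vertical centroidal axis using Ī + A·d² with d = x − 13:
  plate: d = 0 cm → contributes +9520.3 cm⁴
  hole 1: d = -6.5 cm → contributes −33.232 cm⁴
  hole 2: d = 0 cm → contributes −0.049087 cm⁴
  hole 3: d = 6.5 cm → contributes −33.232 cm⁴
Total I = 9453.8 cm⁴.

I_yy ≈ 9450 cm⁴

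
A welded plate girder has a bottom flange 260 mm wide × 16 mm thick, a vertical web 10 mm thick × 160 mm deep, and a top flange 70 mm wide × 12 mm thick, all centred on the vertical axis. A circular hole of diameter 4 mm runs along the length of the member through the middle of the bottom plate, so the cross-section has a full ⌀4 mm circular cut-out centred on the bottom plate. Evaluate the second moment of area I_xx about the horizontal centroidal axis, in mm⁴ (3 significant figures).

I_xx ≈ 2.88 × 10⁷ mm⁴

Treat the section as a set of non-overlapping primitives; coordinates are from the bounding-box lower-left.
Bottom plate: 260 × 16, A = 4 160 mm², y = 8 mm, Ī = 88 747 mm⁴.
Web plate: 10 × 160, A = 1 600 mm², y = 96 mm, Ī = 3 413 333 mm⁴.
Top plate: 70 × 12, A = 840 mm², y = 182 mm, Ī = 10 080 mm⁴.
Hole (subtracted): ⌀4, A = 12.566 mm², y = 8 mm, Ī = 12.566 mm⁴.
Centroid: ȳ = ΣA·y / ΣA = 51.562 mm.
Transfer each piece to the horizontal centroidal axis using Ī + A·d² with d = y − 51.562:
  bottom plate: d = -43.562 mm → contributes +7 982 864 mm⁴
  web plate: d = 44.438 mm → contributes +6 572 949 mm⁴
  top plate: d = 130.44 mm → contributes +14 301 960 mm⁴
  hole: d = -43.562 mm → contributes −23 859 mm⁴
Total I = 28 833 914 mm⁴.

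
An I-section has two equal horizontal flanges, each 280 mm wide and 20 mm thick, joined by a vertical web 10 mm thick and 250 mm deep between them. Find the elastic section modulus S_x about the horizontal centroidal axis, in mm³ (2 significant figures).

S_x ≈ 1.5 × 10⁶ mm³

Break the section into simple shapes (no overlaps), measuring from the bottom-left corner of the bounding box.
Bottom flange: 280 × 20, A = 5 600 mm², y = 10 mm, Ī = 186 667 mm⁴.
Web: 10 × 250, A = 2 500 mm², y = 145 mm, Ī = 13 020 833 mm⁴.
Top flange: 280 × 20, A = 5 600 mm², y = 280 mm, Ī = 186 667 mm⁴.
By symmetry the centroid is at mid-height, ȳ = 145 mm.
Transfer each piece to the horizontal centroidal axis using Ī + A·d² with d = y − 145:
  bottom flange: d = -135 mm → contributes +102 246 667 mm⁴
  web: d = 0 mm → contributes +13 020 833 mm⁴
  top flange: d = 135 mm → contributes +102 246 667 mm⁴
Total I = 217 514 167 mm⁴.
Extreme fibre distance c = 145 mm; S = I/c = 1 500 098 mm³.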